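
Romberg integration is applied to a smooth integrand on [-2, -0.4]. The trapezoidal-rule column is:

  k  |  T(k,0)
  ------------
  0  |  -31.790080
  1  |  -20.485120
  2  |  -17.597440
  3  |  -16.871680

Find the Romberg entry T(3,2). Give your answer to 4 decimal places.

Richardson extrapolation on the trapezoidal column (denominator 4−1=3):
T(2,1) = (4·(-17.597440) − (-20.485120)) / 3 = -16.634880
T(3,1) = (4·(-16.871680) − (-17.597440)) / 3 = -16.629760
T(3,2) = (16·(-16.629760) − (-16.634880)) / 15 = -16.629419

-16.6294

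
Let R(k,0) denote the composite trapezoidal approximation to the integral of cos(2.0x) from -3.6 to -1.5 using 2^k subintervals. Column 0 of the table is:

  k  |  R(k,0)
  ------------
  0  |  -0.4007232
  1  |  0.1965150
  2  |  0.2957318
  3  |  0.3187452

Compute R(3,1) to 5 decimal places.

R(3,1) = 0.3187452 + (0.3187452 − 0.2957318)/3 = 0.3264163
(Column j=1 coincides with Simpson's rule on the same nodes.)

0.32642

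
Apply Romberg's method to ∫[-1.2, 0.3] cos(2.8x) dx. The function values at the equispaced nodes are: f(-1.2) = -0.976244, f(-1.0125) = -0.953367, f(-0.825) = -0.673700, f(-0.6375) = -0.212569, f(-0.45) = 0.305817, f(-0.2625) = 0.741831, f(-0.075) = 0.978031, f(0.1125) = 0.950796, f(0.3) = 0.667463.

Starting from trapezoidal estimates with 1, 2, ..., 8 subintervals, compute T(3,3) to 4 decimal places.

0.1886

T(0,0) (trapezoid, 1 panel, h=1.5000): -0.231586
T(1,0) (trapezoid, 2 panels, h=0.7500): 0.113570
T(2,0) (trapezoid, 4 panels, h=0.3750): 0.170909
T(3,0) (trapezoid, 8 panels, h=0.1875): 0.184209
T(1,1) = 0.113570 + (0.113570 − (-0.231586))/3 = 0.228622
T(2,1) = 0.170909 + (0.170909 − 0.113570)/3 = 0.190022
T(3,1) = 0.184209 + (0.184209 − 0.170909)/3 = 0.188642
T(2,2) = 0.190022 + (0.190022 − 0.228622)/15 = 0.187449
T(3,2) = 0.188642 + (0.188642 − 0.190022)/15 = 0.188550
T(3,3) = 0.188550 + (0.188550 − 0.187449)/63 = 0.188567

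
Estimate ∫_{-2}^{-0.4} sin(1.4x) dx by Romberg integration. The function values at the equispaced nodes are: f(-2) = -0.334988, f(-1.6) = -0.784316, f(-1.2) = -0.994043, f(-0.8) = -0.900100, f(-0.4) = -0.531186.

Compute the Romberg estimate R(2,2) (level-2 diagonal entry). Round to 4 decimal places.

R(0,0) (trapezoid, 1 panel, h=1.6000): -0.692939
R(1,0) (trapezoid, 2 panels, h=0.8000): -1.141704
R(2,0) (trapezoid, 4 panels, h=0.4000): -1.244618
R(1,1) = -1.141704 + (-1.141704 − (-0.692939))/3 = -1.291292
R(2,1) = -1.244618 + (-1.244618 − (-1.141704))/3 = -1.278923
R(2,2) = -1.278923 + (-1.278923 − (-1.291292))/15 = -1.278098

-1.2781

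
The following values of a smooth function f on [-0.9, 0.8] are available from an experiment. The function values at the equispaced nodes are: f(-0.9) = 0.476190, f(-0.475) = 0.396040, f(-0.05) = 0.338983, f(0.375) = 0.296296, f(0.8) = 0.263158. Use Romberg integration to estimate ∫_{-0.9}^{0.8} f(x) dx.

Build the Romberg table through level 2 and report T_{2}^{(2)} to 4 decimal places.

T_{0}^{(0)} (trapezoid, 1 panel, h=1.7000): 0.628446
T_{1}^{(0)} (trapezoid, 2 panels, h=0.8500): 0.602358
T_{2}^{(0)} (trapezoid, 4 panels, h=0.4250): 0.595422
T_{1}^{(1)} = 0.602358 + (0.602358 − 0.628446)/3 = 0.593662
T_{2}^{(1)} = 0.595422 + (0.595422 − 0.602358)/3 = 0.593110
T_{2}^{(2)} = 0.593110 + (0.593110 − 0.593662)/15 = 0.593073

0.5931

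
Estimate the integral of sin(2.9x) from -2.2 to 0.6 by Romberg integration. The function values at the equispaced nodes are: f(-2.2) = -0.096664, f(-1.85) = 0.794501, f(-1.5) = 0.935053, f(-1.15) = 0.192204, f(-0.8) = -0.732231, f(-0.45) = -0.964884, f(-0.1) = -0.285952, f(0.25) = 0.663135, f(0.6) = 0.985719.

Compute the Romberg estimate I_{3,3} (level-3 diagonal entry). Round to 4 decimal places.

I_{0,0} (trapezoid, 1 panel, h=2.8000): 1.244677
I_{1,0} (trapezoid, 2 panels, h=1.4000): -0.402785
I_{2,0} (trapezoid, 4 panels, h=0.7000): 0.252978
I_{3,0} (trapezoid, 8 panels, h=0.3500): 0.366224
I_{1,1} = -0.402785 + (-0.402785 − 1.244677)/3 = -0.951939
I_{2,1} = 0.252978 + (0.252978 − (-0.402785))/3 = 0.471566
I_{3,1} = 0.366224 + (0.366224 − 0.252978)/3 = 0.403973
I_{2,2} = 0.471566 + (0.471566 − (-0.951939))/15 = 0.566466
I_{3,2} = 0.403973 + (0.403973 − 0.471566)/15 = 0.399467
I_{3,3} = 0.399467 + (0.399467 − 0.566466)/63 = 0.396816

0.3968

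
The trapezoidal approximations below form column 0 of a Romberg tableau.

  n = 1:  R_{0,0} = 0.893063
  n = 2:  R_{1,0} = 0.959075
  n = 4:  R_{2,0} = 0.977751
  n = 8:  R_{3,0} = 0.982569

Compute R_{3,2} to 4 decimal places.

Richardson extrapolation on the trapezoidal column (denominator 4−1=3):
R_{2,1} = (4·0.977751 − 0.959075) / 3 = 0.983976
R_{3,1} = 0.982569 + (0.982569 − 0.977751)/3 = 0.984175
R_{3,2} = (16·0.984175 − 0.983976) / 15 = 0.984188

0.9842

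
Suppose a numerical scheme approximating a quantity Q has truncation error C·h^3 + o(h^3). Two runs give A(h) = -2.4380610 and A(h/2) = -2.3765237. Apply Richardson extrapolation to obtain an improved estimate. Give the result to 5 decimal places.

-2.36773

The leading error scales as h^3; refining by a factor of 2 reduces it by 2^3 = 8.
Extrapolated value = (8·A(h/2) − A(h)) / (8 − 1)
= (8·(-2.3765237) − (-2.4380610)) / 7
= -16.5741286 / 7 = -2.3677327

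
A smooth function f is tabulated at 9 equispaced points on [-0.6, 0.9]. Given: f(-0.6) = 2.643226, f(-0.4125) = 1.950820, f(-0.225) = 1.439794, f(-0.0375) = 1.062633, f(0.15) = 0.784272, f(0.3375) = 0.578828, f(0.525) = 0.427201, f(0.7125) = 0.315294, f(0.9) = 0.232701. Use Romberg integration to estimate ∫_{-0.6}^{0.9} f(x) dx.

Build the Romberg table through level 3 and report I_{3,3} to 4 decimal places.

1.4880

I_{0,0} (trapezoid, 1 panel, h=1.5000): 2.156945
I_{1,0} (trapezoid, 2 panels, h=0.7500): 1.666677
I_{2,0} (trapezoid, 4 panels, h=0.3750): 1.533461
I_{3,0} (trapezoid, 8 panels, h=0.1875): 1.499401
I_{1,1} = 1.666677 + (1.666677 − 2.156945)/3 = 1.503254
I_{2,1} = 1.533461 + (1.533461 − 1.666677)/3 = 1.489056
I_{3,1} = 1.499401 + (1.499401 − 1.533461)/3 = 1.488048
I_{2,2} = 1.489056 + (1.489056 − 1.503254)/15 = 1.488109
I_{3,2} = 1.488048 + (1.488048 − 1.489056)/15 = 1.487981
I_{3,3} = 1.487981 + (1.487981 − 1.488109)/63 = 1.487979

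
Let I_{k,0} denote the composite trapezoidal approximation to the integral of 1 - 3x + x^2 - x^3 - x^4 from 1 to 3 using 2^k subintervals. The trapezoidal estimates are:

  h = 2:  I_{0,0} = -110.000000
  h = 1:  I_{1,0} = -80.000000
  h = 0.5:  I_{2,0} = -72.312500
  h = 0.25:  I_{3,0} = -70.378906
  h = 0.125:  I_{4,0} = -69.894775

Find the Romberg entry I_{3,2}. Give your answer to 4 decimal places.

Richardson extrapolation on the trapezoidal column (denominator 4−1=3):
I_{2,1} = -72.312500 + (-72.312500 − (-80.000000))/3 = -69.750000
I_{3,1} = (4·(-70.378906) − (-72.312500)) / 3 = -69.734375
I_{3,2} = -69.734375 + (-69.734375 − (-69.750000))/15 = -69.733333

-69.7333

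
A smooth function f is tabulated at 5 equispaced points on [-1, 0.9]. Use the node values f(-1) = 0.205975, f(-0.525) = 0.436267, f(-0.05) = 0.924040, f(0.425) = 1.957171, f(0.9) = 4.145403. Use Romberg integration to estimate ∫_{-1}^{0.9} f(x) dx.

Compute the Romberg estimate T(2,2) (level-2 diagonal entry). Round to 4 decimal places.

T(0,0) (trapezoid, 1 panel, h=1.9000): 4.133809
T(1,0) (trapezoid, 2 panels, h=0.9500): 2.944743
T(2,0) (trapezoid, 4 panels, h=0.4750): 2.609254
T(1,1) = 2.944743 + (2.944743 − 4.133809)/3 = 2.548388
T(2,1) = 2.609254 + (2.609254 − 2.944743)/3 = 2.497424
T(2,2) = 2.497424 + (2.497424 − 2.548388)/15 = 2.494026

2.4940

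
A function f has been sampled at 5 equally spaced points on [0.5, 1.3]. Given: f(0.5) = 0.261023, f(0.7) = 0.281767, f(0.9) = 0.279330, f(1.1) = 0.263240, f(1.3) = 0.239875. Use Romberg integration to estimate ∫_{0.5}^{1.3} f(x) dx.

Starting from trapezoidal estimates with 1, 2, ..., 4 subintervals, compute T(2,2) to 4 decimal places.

0.2160

T(0,0) (trapezoid, 1 panel, h=0.8000): 0.200359
T(1,0) (trapezoid, 2 panels, h=0.4000): 0.211912
T(2,0) (trapezoid, 4 panels, h=0.2000): 0.214957
T(1,1) = 0.211912 + (0.211912 − 0.200359)/3 = 0.215763
T(2,1) = 0.214957 + (0.214957 − 0.211912)/3 = 0.215972
T(2,2) = 0.215972 + (0.215972 − 0.215763)/15 = 0.215986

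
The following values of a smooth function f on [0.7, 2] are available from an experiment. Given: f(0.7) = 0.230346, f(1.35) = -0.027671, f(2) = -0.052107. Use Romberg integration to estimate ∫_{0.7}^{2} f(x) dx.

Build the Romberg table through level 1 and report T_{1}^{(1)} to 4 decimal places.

0.0146

T_{0}^{(0)} (trapezoid, 1 panel, h=1.3000): 0.115855
T_{1}^{(0)} (trapezoid, 2 panels, h=0.6500): 0.039942
T_{1}^{(1)} = 0.039942 + (0.039942 − 0.115855)/3 = 0.014638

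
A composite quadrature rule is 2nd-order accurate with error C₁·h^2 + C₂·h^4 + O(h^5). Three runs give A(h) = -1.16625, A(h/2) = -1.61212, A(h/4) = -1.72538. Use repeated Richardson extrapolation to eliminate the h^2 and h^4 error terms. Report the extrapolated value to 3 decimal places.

-1.763

First eliminate the h^2 term (factor 2^2 = 4):
  B₁ = (4·(-1.61212) − (-1.16625))/3 = -1.76074
  B₂ = (4·(-1.72538) − (-1.61212))/3 = -1.76313
Then eliminate the h^4 term (factor 2^4 = 16):
  (16·(-1.76313) − (-1.76074))/15 = -1.76329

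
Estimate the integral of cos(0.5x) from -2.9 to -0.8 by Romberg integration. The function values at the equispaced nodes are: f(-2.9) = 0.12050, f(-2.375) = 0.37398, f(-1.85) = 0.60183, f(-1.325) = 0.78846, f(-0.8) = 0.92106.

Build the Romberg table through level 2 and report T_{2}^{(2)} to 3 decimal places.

T_{0}^{(0)} (trapezoid, 1 panel, h=2.1000): 1.09364
T_{1}^{(0)} (trapezoid, 2 panels, h=1.0500): 1.17874
T_{2}^{(0)} (trapezoid, 4 panels, h=0.5250): 1.19965
T_{1}^{(1)} = 1.17874 + (1.17874 − 1.09364)/3 = 1.20711
T_{2}^{(1)} = 1.19965 + (1.19965 − 1.17874)/3 = 1.20662
T_{2}^{(2)} = 1.20662 + (1.20662 − 1.20711)/15 = 1.20659

1.207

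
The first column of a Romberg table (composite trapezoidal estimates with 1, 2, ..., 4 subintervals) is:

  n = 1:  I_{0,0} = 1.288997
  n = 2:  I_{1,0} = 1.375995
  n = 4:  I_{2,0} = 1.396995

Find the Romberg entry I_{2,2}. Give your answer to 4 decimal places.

I_{1,1} = (4·1.375995 − 1.288997) / 3 = 1.404994
I_{2,1} = 1.396995 + (1.396995 − 1.375995)/3 = 1.403995
I_{2,2} = 1.403995 + (1.403995 − 1.404994)/15 = 1.403928

1.4039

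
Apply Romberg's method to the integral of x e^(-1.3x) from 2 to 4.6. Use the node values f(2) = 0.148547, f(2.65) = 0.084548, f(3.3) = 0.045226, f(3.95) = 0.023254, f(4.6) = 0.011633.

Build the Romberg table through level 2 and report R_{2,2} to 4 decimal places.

0.1477

R_{0,0} (trapezoid, 1 panel, h=2.6000): 0.208234
R_{1,0} (trapezoid, 2 panels, h=1.3000): 0.162911
R_{2,0} (trapezoid, 4 panels, h=0.6500): 0.151527
R_{1,1} = 0.162911 + (0.162911 − 0.208234)/3 = 0.147803
R_{2,1} = 0.151527 + (0.151527 − 0.162911)/3 = 0.147732
R_{2,2} = 0.147732 + (0.147732 − 0.147803)/15 = 0.147727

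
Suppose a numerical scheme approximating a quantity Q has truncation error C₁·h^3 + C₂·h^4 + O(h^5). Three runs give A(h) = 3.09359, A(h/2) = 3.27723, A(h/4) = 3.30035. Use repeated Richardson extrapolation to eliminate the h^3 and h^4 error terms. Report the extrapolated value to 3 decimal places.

3.304

First eliminate the h^3 term (factor 2^3 = 8):
  B₁ = (8·3.27723 − 3.09359)/7 = 3.30346
  B₂ = (8·3.30035 − 3.27723)/7 = 3.30365
Then eliminate the h^4 term (factor 2^4 = 16):
  (16·3.30365 − 3.30346)/15 = 3.30366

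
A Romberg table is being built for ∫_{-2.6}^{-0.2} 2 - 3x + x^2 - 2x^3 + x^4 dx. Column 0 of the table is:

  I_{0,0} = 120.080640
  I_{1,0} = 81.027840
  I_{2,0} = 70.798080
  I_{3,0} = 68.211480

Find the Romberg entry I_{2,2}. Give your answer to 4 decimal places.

Richardson extrapolation on the trapezoidal column (denominator 4−1=3):
I_{1,1} = (4·81.027840 − 120.080640) / 3 = 68.010240
I_{2,1} = (4·70.798080 − 81.027840) / 3 = 67.388160
I_{2,2} = (16·67.388160 − 68.010240) / 15 = 67.346688

67.3467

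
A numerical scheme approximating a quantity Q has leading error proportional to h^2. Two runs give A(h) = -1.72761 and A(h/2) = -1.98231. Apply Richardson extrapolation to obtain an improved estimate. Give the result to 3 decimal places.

-2.067

The leading error scales as h^2; refining by a factor of 2 reduces it by 2^2 = 4.
Extrapolated value = (4·A(h/2) − A(h)) / (4 − 1)
= (4·(-1.98231) − (-1.72761)) / 3
= -6.20163 / 3 = -2.06721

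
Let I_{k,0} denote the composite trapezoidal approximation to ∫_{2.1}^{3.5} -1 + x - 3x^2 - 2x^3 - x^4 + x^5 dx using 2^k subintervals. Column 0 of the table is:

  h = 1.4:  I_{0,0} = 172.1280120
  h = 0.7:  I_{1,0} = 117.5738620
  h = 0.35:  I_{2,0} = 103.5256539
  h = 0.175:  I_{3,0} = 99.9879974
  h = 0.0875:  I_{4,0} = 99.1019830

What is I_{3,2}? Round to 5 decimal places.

Richardson extrapolation on the trapezoidal column (denominator 4−1=3):
I_{2,1} = 103.5256539 + (103.5256539 − 117.5738620)/3 = 98.8429179
I_{3,1} = 99.9879974 + (99.9879974 − 103.5256539)/3 = 98.8087786
I_{3,2} = (16·98.8087786 − 98.8429179) / 15 = 98.8065026
(Column j=1 coincides with Simpson's rule on the same nodes.)

98.80650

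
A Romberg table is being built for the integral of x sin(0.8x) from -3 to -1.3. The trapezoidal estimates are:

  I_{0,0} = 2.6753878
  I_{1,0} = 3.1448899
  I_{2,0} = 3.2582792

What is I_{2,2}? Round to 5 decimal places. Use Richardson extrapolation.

Richardson extrapolation on the trapezoidal column (denominator 4−1=3):
I_{1,1} = (4·3.1448899 − 2.6753878) / 3 = 3.3013906
I_{2,1} = (4·3.2582792 − 3.1448899) / 3 = 3.2960756
I_{2,2} = 3.2960756 + (3.2960756 − 3.3013906)/15 = 3.2957213

3.29572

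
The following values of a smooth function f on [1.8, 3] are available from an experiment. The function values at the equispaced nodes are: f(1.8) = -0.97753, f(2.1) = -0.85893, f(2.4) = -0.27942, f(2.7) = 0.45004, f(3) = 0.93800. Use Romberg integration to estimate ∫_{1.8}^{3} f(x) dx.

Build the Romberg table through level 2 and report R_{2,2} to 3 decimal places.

R_{0,0} (trapezoid, 1 panel, h=1.2000): -0.02372
R_{1,0} (trapezoid, 2 panels, h=0.6000): -0.17951
R_{2,0} (trapezoid, 4 panels, h=0.3000): -0.21242
R_{1,1} = -0.17951 + (-0.17951 − (-0.02372))/3 = -0.23144
R_{2,1} = -0.21242 + (-0.21242 − (-0.17951))/3 = -0.22339
R_{2,2} = -0.22339 + (-0.22339 − (-0.23144))/15 = -0.22285

-0.223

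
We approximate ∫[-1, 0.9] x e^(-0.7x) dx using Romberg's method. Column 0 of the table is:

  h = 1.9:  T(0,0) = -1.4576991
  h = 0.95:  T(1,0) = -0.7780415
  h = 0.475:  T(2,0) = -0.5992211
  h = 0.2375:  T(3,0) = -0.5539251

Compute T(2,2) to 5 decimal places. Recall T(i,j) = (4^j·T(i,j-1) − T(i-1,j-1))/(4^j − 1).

T(1,1) = -0.7780415 + (-0.7780415 − (-1.4576991))/3 = -0.5514890
T(2,1) = -0.5992211 + (-0.5992211 − (-0.7780415))/3 = -0.5396143
T(2,2) = -0.5396143 + (-0.5396143 − (-0.5514890))/15 = -0.5388227

-0.53882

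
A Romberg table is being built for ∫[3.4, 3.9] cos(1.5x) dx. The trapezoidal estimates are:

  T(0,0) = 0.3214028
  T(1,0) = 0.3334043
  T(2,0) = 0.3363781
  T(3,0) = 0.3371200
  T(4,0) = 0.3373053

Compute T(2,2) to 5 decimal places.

Richardson extrapolation on the trapezoidal column (denominator 4−1=3):
T(1,1) = 0.3334043 + (0.3334043 − 0.3214028)/3 = 0.3374048
T(2,1) = (4·0.3363781 − 0.3334043) / 3 = 0.3373694
T(2,2) = (16·0.3373694 − 0.3374048) / 15 = 0.3373670

0.33737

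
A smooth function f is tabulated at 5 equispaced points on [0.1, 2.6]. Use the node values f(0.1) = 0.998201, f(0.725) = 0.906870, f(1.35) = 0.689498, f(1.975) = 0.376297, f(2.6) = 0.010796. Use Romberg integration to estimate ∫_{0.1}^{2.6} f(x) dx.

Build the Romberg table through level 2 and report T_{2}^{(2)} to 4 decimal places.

T_{0}^{(0)} (trapezoid, 1 panel, h=2.5000): 1.261246
T_{1}^{(0)} (trapezoid, 2 panels, h=1.2500): 1.492496
T_{2}^{(0)} (trapezoid, 4 panels, h=0.6250): 1.548227
T_{1}^{(1)} = 1.492496 + (1.492496 − 1.261246)/3 = 1.569579
T_{2}^{(1)} = 1.548227 + (1.548227 − 1.492496)/3 = 1.566804
T_{2}^{(2)} = 1.566804 + (1.566804 − 1.569579)/15 = 1.566619

1.5666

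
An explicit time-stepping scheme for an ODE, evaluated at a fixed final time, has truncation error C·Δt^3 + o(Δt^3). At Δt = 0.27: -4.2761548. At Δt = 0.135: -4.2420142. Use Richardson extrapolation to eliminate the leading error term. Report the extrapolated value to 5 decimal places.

Extrapolated value = (8·A(Δt/2) − A(Δt)) / (8 − 1)
= (8·(-4.2420142) − (-4.2761548)) / 7
= -29.6599588 / 7 = -4.2371370

-4.23714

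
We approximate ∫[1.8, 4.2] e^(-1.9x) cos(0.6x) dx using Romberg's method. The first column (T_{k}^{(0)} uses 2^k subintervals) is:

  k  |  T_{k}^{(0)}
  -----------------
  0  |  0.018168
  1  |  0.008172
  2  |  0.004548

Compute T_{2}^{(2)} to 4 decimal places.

Richardson extrapolation on the trapezoidal column (denominator 4−1=3):
T_{1}^{(1)} = (4·0.008172 − 0.018168) / 3 = 0.004840
T_{2}^{(1)} = 0.004548 + (0.004548 − 0.008172)/3 = 0.003340
T_{2}^{(2)} = 0.003340 + (0.003340 − 0.004840)/15 = 0.003240

0.0032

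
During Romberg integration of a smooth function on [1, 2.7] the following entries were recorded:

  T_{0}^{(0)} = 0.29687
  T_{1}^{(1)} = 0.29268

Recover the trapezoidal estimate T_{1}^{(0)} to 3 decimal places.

0.294

From T_{1}^{(1)} = (4·T_{1}^{(0)} − T_{0}^{(0)})/3, solve for T_{1}^{(0)}:
4·T_{1}^{(0)} = 3·0.29268 + 0.29687 = 1.17491
T_{1}^{(0)} = 0.29373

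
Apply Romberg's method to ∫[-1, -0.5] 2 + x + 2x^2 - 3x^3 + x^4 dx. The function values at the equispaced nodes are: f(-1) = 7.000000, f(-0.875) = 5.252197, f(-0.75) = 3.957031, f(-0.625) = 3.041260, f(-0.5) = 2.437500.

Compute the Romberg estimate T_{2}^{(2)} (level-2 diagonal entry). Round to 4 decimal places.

2.1052

T_{0}^{(0)} (trapezoid, 1 panel, h=0.5000): 2.359375
T_{1}^{(0)} (trapezoid, 2 panels, h=0.2500): 2.168945
T_{2}^{(0)} (trapezoid, 4 panels, h=0.1250): 2.121155
T_{1}^{(1)} = 2.168945 + (2.168945 − 2.359375)/3 = 2.105468
T_{2}^{(1)} = 2.121155 + (2.121155 − 2.168945)/3 = 2.105225
T_{2}^{(2)} = 2.105225 + (2.105225 − 2.105468)/15 = 2.105209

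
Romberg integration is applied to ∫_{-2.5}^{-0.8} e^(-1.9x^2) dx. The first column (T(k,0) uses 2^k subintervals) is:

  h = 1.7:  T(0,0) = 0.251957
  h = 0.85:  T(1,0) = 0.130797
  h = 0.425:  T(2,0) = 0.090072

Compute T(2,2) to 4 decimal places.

T(1,1) = 0.130797 + (0.130797 − 0.251957)/3 = 0.090410
T(2,1) = 0.090072 + (0.090072 − 0.130797)/3 = 0.076497
T(2,2) = 0.076497 + (0.076497 − 0.090410)/15 = 0.075569
(Column j=1 coincides with Simpson's rule on the same nodes.)

0.0756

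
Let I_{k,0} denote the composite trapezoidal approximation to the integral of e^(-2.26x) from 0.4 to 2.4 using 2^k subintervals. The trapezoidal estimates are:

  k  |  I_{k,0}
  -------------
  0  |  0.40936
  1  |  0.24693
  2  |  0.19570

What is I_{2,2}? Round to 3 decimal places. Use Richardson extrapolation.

Richardson extrapolation on the trapezoidal column (denominator 4−1=3):
I_{1,1} = 0.24693 + (0.24693 − 0.40936)/3 = 0.19279
I_{2,1} = (4·0.19570 − 0.24693) / 3 = 0.17862
I_{2,2} = (16·0.17862 − 0.19279) / 15 = 0.17768

0.178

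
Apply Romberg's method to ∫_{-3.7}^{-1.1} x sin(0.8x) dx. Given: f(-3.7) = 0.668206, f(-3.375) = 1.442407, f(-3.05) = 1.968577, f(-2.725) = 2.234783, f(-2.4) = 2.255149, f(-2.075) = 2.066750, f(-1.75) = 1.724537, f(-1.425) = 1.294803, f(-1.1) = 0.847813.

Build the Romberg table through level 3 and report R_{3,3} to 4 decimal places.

R_{0,0} (trapezoid, 1 panel, h=2.6000): 1.970825
R_{1,0} (trapezoid, 2 panels, h=1.3000): 3.917106
R_{2,0} (trapezoid, 4 panels, h=0.6500): 4.359077
R_{3,0} (trapezoid, 8 panels, h=0.3250): 4.467130
R_{1,1} = 3.917106 + (3.917106 − 1.970825)/3 = 4.565866
R_{2,1} = 4.359077 + (4.359077 − 3.917106)/3 = 4.506401
R_{3,1} = 4.467130 + (4.467130 − 4.359077)/3 = 4.503148
R_{2,2} = 4.506401 + (4.506401 − 4.565866)/15 = 4.502437
R_{3,2} = 4.503148 + (4.503148 − 4.506401)/15 = 4.502931
R_{3,3} = 4.502931 + (4.502931 − 4.502437)/63 = 4.502939

4.5029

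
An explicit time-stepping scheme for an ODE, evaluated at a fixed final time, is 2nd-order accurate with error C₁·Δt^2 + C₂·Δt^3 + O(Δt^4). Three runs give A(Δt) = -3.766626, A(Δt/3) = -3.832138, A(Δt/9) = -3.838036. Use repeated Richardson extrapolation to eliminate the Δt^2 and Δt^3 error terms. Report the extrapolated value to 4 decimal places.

-3.8387

First eliminate the Δt^2 term (factor 3^2 = 9):
  B₁ = (9·(-3.832138) − (-3.766626))/8 = -3.840327
  B₂ = (9·(-3.838036) − (-3.832138))/8 = -3.838773
Then eliminate the Δt^3 term (factor 3^3 = 27):
  (27·(-3.838773) − (-3.840327))/26 = -3.838713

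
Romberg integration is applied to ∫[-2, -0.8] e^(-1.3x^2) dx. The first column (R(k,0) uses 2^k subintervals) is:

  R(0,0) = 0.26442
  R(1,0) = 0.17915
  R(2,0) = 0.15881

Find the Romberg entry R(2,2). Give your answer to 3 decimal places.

0.152

Richardson extrapolation on the trapezoidal column (denominator 4−1=3):
R(1,1) = 0.17915 + (0.17915 − 0.26442)/3 = 0.15073
R(2,1) = 0.15881 + (0.15881 − 0.17915)/3 = 0.15203
R(2,2) = (16·0.15203 − 0.15073) / 15 = 0.15212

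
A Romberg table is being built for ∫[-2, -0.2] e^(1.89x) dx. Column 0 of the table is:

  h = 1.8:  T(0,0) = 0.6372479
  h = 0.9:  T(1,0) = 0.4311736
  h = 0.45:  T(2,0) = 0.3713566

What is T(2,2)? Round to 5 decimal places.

Richardson extrapolation on the trapezoidal column (denominator 4−1=3):
T(1,1) = 0.4311736 + (0.4311736 − 0.6372479)/3 = 0.3624822
T(2,1) = 0.3713566 + (0.3713566 − 0.4311736)/3 = 0.3514176
T(2,2) = 0.3514176 + (0.3514176 − 0.3624822)/15 = 0.3506800

0.35068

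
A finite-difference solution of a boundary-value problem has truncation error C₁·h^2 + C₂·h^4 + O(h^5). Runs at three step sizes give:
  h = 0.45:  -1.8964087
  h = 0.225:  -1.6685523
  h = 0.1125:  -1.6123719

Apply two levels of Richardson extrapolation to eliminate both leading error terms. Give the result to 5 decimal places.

First eliminate the h^2 term (factor 2^2 = 4):
  B₁ = (4·(-1.6685523) − (-1.8964087))/3 = -1.5926002
  B₂ = (4·(-1.6123719) − (-1.6685523))/3 = -1.5936451
Then eliminate the h^4 term (factor 2^4 = 16):
  (16·(-1.5936451) − (-1.5926002))/15 = -1.5937148

-1.59371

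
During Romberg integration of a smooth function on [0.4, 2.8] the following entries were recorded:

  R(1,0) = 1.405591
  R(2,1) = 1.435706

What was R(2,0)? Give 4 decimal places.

1.4282

From R(2,1) = (4·R(2,0) − R(1,0))/3, solve for R(2,0):
4·R(2,0) = 3·1.435706 + 1.405591 = 5.712709
R(2,0) = 1.428177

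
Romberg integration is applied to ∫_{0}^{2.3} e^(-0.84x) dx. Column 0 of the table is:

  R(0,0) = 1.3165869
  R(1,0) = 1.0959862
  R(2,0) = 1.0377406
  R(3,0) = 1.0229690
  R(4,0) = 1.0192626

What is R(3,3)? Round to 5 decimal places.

R(1,1) = 1.0959862 + (1.0959862 − 1.3165869)/3 = 1.0224526
R(2,1) = (4·1.0377406 − 1.0959862) / 3 = 1.0183254
R(3,1) = 1.0229690 + (1.0229690 − 1.0377406)/3 = 1.0180451
R(2,2) = (16·1.0183254 − 1.0224526) / 15 = 1.0180503
R(3,2) = (16·1.0180451 − 1.0183254) / 15 = 1.0180264
R(3,3) = (64·1.0180264 − 1.0180503) / 63 = 1.0180260

1.01803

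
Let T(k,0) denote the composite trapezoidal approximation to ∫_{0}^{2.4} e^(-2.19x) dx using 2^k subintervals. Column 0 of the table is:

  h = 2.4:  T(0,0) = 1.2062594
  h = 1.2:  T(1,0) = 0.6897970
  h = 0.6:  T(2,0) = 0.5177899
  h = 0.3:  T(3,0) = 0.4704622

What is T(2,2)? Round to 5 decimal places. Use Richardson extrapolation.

0.45664

T(1,1) = 0.6897970 + (0.6897970 − 1.2062594)/3 = 0.5176429
T(2,1) = 0.5177899 + (0.5177899 − 0.6897970)/3 = 0.4604542
T(2,2) = 0.4604542 + (0.4604542 − 0.5176429)/15 = 0.4566416
(Column j=1 coincides with Simpson's rule on the same nodes.)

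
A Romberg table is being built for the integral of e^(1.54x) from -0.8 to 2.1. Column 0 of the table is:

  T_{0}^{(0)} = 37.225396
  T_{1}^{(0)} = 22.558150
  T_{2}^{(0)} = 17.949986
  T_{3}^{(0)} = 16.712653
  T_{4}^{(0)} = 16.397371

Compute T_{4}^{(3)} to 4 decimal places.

Richardson extrapolation on the trapezoidal column (denominator 4−1=3):
T_{2}^{(1)} = 17.949986 + (17.949986 − 22.558150)/3 = 16.413931
T_{3}^{(1)} = 16.712653 + (16.712653 − 17.949986)/3 = 16.300209
T_{4}^{(1)} = (4·16.397371 − 16.712653) / 3 = 16.292277
T_{3}^{(2)} = (16·16.300209 − 16.413931) / 15 = 16.292628
T_{4}^{(2)} = 16.292277 + (16.292277 − 16.300209)/15 = 16.291748
T_{4}^{(3)} = (64·16.291748 − 16.292628) / 63 = 16.291734

16.2917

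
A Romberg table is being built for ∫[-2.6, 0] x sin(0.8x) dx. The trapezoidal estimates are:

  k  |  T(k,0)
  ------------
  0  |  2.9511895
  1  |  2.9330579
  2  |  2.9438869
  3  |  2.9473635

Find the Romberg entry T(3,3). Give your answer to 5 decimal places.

Richardson extrapolation on the trapezoidal column (denominator 4−1=3):
T(1,1) = (4·2.9330579 − 2.9511895) / 3 = 2.9270140
T(2,1) = (4·2.9438869 − 2.9330579) / 3 = 2.9474966
T(3,1) = (4·2.9473635 − 2.9438869) / 3 = 2.9485224
T(2,2) = 2.9474966 + (2.9474966 − 2.9270140)/15 = 2.9488621
T(3,2) = 2.9485224 + (2.9485224 − 2.9474966)/15 = 2.9485908
T(3,3) = (64·2.9485908 − 2.9488621) / 63 = 2.9485865

2.94859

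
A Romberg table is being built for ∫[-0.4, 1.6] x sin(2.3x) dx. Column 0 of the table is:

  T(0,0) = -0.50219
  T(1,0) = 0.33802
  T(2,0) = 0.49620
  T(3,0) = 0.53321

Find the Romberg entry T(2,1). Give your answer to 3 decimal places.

0.549

Richardson extrapolation on the trapezoidal column (denominator 4−1=3):
T(2,1) = (4·0.49620 − 0.33802) / 3 = 0.54893
(Column j=1 coincides with Simpson's rule on the same nodes.)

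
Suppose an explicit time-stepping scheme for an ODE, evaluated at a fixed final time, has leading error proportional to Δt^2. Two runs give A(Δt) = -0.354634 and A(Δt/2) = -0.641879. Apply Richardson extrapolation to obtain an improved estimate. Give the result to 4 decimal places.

The leading error scales as Δt^2; refining by a factor of 2 reduces it by 2^2 = 4.
Extrapolated value = (4·A(Δt/2) − A(Δt)) / (4 − 1)
= (4·(-0.641879) − (-0.354634)) / 3
= -2.212882 / 3 = -0.737627

-0.7376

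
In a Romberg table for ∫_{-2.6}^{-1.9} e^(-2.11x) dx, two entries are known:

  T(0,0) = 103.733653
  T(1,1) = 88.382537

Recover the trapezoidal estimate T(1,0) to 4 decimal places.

From T(1,1) = (4·T(1,0) − T(0,0))/3, solve for T(1,0):
4·T(1,0) = 3·88.382537 + 103.733653 = 368.881264
T(1,0) = 92.220316

92.2203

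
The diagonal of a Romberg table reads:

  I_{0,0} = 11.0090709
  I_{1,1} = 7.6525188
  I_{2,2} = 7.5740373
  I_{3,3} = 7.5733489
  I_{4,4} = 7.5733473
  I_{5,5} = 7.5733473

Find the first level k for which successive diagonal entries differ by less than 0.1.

k = 2

|I_{1,1} − I_{0,0}| = 3.3565521 ≥ 0.1
|I_{2,2} − I_{1,1}| = 0.0784815 < 0.1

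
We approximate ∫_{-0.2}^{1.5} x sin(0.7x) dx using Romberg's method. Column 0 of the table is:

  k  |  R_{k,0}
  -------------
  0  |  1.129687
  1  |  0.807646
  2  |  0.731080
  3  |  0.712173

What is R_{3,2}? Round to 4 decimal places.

0.7059

R_{2,1} = (4·0.731080 − 0.807646) / 3 = 0.705558
R_{3,1} = (4·0.712173 − 0.731080) / 3 = 0.705871
R_{3,2} = 0.705871 + (0.705871 − 0.705558)/15 = 0.705892
(Column j=1 coincides with Simpson's rule on the same nodes.)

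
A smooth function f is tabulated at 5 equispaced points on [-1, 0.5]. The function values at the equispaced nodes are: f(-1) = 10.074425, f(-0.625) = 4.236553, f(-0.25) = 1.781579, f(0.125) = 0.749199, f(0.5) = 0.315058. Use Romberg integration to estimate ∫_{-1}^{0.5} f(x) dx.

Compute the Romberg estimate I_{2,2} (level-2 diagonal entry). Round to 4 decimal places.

4.2275

I_{0,0} (trapezoid, 1 panel, h=1.5000): 7.792112
I_{1,0} (trapezoid, 2 panels, h=0.7500): 5.232240
I_{2,0} (trapezoid, 4 panels, h=0.3750): 4.485777
I_{1,1} = 5.232240 + (5.232240 − 7.792112)/3 = 4.378949
I_{2,1} = 4.485777 + (4.485777 − 5.232240)/3 = 4.236956
I_{2,2} = 4.236956 + (4.236956 − 4.378949)/15 = 4.227490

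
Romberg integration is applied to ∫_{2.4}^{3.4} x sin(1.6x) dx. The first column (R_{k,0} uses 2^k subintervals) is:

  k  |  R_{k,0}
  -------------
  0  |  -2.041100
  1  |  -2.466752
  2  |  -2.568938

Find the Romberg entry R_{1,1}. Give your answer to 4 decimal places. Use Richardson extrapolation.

R_{1,1} = (4·(-2.466752) − (-2.041100)) / 3 = -2.608636

-2.6086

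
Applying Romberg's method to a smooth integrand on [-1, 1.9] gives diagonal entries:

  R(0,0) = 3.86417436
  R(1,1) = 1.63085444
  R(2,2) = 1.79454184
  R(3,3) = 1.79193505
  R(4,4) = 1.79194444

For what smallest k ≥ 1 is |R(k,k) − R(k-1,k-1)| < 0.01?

|R(1,1) − R(0,0)| = 2.23331992 ≥ 0.01
|R(2,2) − R(1,1)| = 0.16368740 ≥ 0.01
|R(3,3) − R(2,2)| = 0.00260679 < 0.01

k = 3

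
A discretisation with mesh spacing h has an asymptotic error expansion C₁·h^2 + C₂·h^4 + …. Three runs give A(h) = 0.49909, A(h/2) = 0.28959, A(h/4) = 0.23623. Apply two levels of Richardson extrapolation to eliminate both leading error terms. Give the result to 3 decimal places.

First eliminate the h^2 term (factor 2^2 = 4):
  B₁ = (4·0.28959 − 0.49909)/3 = 0.21976
  B₂ = (4·0.23623 − 0.28959)/3 = 0.21844
Then eliminate the h^4 term (factor 2^4 = 16):
  (16·0.21844 − 0.21976)/15 = 0.21835

0.218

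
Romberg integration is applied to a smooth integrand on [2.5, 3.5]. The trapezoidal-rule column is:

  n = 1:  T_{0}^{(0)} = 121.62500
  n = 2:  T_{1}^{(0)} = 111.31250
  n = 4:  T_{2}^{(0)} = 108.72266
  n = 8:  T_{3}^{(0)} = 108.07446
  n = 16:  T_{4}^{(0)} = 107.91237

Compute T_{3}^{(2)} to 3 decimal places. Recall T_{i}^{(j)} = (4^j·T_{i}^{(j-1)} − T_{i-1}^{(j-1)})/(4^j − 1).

T_{2}^{(1)} = (4·108.72266 − 111.31250) / 3 = 107.85938
T_{3}^{(1)} = (4·108.07446 − 108.72266) / 3 = 107.85839
T_{3}^{(2)} = (16·107.85839 − 107.85938) / 15 = 107.85832
(Column j=1 coincides with Simpson's rule on the same nodes.)

107.858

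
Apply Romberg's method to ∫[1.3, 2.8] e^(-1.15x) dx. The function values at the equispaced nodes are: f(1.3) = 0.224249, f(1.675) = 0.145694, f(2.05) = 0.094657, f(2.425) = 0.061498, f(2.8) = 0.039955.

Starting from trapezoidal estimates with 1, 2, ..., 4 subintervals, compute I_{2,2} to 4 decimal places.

0.1603

I_{0,0} (trapezoid, 1 panel, h=1.5000): 0.198153
I_{1,0} (trapezoid, 2 panels, h=0.7500): 0.170069
I_{2,0} (trapezoid, 4 panels, h=0.3750): 0.162732
I_{1,1} = 0.170069 + (0.170069 − 0.198153)/3 = 0.160708
I_{2,1} = 0.162732 + (0.162732 − 0.170069)/3 = 0.160286
I_{2,2} = 0.160286 + (0.160286 − 0.160708)/15 = 0.160258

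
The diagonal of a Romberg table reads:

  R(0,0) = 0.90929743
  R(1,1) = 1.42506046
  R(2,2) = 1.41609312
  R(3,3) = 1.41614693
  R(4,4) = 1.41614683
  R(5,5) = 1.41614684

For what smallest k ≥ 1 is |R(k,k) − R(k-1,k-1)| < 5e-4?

k = 3

|R(1,1) − R(0,0)| = 0.51576303 ≥ 5e-4
|R(2,2) − R(1,1)| = 0.00896734 ≥ 5e-4
|R(3,3) − R(2,2)| = 0.00005381 < 5e-4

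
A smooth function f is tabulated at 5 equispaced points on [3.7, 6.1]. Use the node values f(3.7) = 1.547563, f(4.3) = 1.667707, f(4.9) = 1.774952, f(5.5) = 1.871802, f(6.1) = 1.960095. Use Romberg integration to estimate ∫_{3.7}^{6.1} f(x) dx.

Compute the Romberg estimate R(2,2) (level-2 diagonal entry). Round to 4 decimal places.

4.2431

R(0,0) (trapezoid, 1 panel, h=2.4000): 4.209190
R(1,0) (trapezoid, 2 panels, h=1.2000): 4.234537
R(2,0) (trapezoid, 4 panels, h=0.6000): 4.240974
R(1,1) = 4.234537 + (4.234537 − 4.209190)/3 = 4.242986
R(2,1) = 4.240974 + (4.240974 − 4.234537)/3 = 4.243120
R(2,2) = 4.243120 + (4.243120 − 4.242986)/15 = 4.243129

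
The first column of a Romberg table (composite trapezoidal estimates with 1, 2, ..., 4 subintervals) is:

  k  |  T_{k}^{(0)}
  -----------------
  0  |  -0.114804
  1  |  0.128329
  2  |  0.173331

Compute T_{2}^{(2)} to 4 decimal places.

0.1869

Richardson extrapolation on the trapezoidal column (denominator 4−1=3):
T_{1}^{(1)} = (4·0.128329 − (-0.114804)) / 3 = 0.209373
T_{2}^{(1)} = 0.173331 + (0.173331 − 0.128329)/3 = 0.188332
T_{2}^{(2)} = 0.188332 + (0.188332 − 0.209373)/15 = 0.186929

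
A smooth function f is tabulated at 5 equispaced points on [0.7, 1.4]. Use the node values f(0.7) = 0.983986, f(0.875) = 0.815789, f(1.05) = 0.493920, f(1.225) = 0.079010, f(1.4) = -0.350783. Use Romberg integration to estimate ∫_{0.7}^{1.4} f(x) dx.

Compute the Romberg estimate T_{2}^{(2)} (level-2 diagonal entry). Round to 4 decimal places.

0.3033

T_{0}^{(0)} (trapezoid, 1 panel, h=0.7000): 0.221621
T_{1}^{(0)} (trapezoid, 2 panels, h=0.3500): 0.283683
T_{2}^{(0)} (trapezoid, 4 panels, h=0.1750): 0.298431
T_{1}^{(1)} = 0.283683 + (0.283683 − 0.221621)/3 = 0.304370
T_{2}^{(1)} = 0.298431 + (0.298431 − 0.283683)/3 = 0.303347
T_{2}^{(2)} = 0.303347 + (0.303347 − 0.304370)/15 = 0.303279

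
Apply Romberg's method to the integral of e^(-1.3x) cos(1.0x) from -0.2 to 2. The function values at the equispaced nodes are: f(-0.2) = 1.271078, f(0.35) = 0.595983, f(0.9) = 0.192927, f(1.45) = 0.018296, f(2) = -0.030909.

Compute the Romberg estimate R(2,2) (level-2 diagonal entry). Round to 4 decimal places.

0.7493

R(0,0) (trapezoid, 1 panel, h=2.2000): 1.364186
R(1,0) (trapezoid, 2 panels, h=1.1000): 0.894313
R(2,0) (trapezoid, 4 panels, h=0.5500): 0.785010
R(1,1) = 0.894313 + (0.894313 − 1.364186)/3 = 0.737689
R(2,1) = 0.785010 + (0.785010 − 0.894313)/3 = 0.748576
R(2,2) = 0.748576 + (0.748576 − 0.737689)/15 = 0.749302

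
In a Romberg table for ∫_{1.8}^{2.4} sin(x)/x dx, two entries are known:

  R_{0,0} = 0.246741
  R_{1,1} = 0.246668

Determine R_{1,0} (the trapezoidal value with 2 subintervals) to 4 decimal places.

0.2467

From R_{1,1} = (4·R_{1,0} − R_{0,0})/3, solve for R_{1,0}:
4·R_{1,0} = 3·0.246668 + 0.246741 = 0.986745
R_{1,0} = 0.246686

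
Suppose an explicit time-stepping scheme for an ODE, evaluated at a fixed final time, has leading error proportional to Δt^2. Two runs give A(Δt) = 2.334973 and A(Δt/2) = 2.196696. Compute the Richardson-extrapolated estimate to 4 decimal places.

2.1506

The leading error scales as Δt^2; refining by a factor of 2 reduces it by 2^2 = 4.
Extrapolated value = (4·A(Δt/2) − A(Δt)) / (4 − 1)
= (4·2.196696 − 2.334973) / 3
= 6.451811 / 3 = 2.150604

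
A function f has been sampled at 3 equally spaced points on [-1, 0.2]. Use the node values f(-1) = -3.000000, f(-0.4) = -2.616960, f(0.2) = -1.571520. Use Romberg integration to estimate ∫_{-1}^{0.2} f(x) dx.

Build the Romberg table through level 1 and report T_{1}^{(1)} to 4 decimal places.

T_{0}^{(0)} (trapezoid, 1 panel, h=1.2000): -2.742912
T_{1}^{(0)} (trapezoid, 2 panels, h=0.6000): -2.941632
T_{1}^{(1)} = -2.941632 + (-2.941632 − (-2.742912))/3 = -3.007872

-3.0079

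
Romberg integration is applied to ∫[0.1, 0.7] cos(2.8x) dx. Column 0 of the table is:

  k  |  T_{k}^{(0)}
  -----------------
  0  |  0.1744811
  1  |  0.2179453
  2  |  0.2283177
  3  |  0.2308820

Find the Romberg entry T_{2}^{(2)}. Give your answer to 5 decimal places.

Richardson extrapolation on the trapezoidal column (denominator 4−1=3):
T_{1}^{(1)} = 0.2179453 + (0.2179453 − 0.1744811)/3 = 0.2324334
T_{2}^{(1)} = 0.2283177 + (0.2283177 − 0.2179453)/3 = 0.2317752
T_{2}^{(2)} = (16·0.2317752 − 0.2324334) / 15 = 0.2317313
(Column j=1 coincides with Simpson's rule on the same nodes.)

0.23173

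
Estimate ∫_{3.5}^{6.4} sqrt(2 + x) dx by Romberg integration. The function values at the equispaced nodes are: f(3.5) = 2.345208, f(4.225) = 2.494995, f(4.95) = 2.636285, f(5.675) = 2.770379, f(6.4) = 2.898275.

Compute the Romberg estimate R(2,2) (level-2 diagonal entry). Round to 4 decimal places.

R(0,0) (trapezoid, 1 panel, h=2.9000): 7.603050
R(1,0) (trapezoid, 2 panels, h=1.4500): 7.624138
R(2,0) (trapezoid, 4 panels, h=0.7250): 7.629465
R(1,1) = 7.624138 + (7.624138 − 7.603050)/3 = 7.631167
R(2,1) = 7.629465 + (7.629465 − 7.624138)/3 = 7.631241
R(2,2) = 7.631241 + (7.631241 − 7.631167)/15 = 7.631246

7.6312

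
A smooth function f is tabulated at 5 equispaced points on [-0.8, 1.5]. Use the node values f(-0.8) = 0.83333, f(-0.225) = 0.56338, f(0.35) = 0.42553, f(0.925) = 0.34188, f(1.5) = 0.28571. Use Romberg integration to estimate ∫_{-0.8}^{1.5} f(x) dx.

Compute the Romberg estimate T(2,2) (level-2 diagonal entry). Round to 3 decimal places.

1.071

T(0,0) (trapezoid, 1 panel, h=2.3000): 1.28690
T(1,0) (trapezoid, 2 panels, h=1.1500): 1.13281
T(2,0) (trapezoid, 4 panels, h=0.5750): 1.08693
T(1,1) = 1.13281 + (1.13281 − 1.28690)/3 = 1.08145
T(2,1) = 1.08693 + (1.08693 − 1.13281)/3 = 1.07164
T(2,2) = 1.07164 + (1.07164 − 1.08145)/15 = 1.07099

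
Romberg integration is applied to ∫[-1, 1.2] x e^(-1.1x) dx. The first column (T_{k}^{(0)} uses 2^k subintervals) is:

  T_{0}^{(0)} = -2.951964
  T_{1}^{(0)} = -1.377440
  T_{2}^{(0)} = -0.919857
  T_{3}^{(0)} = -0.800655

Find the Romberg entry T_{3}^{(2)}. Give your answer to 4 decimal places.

-0.7605

Richardson extrapolation on the trapezoidal column (denominator 4−1=3):
T_{2}^{(1)} = (4·(-0.919857) − (-1.377440)) / 3 = -0.767329
T_{3}^{(1)} = -0.800655 + (-0.800655 − (-0.919857))/3 = -0.760921
T_{3}^{(2)} = (16·(-0.760921) − (-0.767329)) / 15 = -0.760494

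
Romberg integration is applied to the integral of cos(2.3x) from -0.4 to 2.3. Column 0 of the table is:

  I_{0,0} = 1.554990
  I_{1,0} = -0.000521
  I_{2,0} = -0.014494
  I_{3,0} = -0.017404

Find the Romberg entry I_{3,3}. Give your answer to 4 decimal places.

-0.0188

I_{1,1} = -0.000521 + (-0.000521 − 1.554990)/3 = -0.519025
I_{2,1} = -0.014494 + (-0.014494 − (-0.000521))/3 = -0.019152
I_{3,1} = (4·(-0.017404) − (-0.014494)) / 3 = -0.018374
I_{2,2} = (16·(-0.019152) − (-0.519025)) / 15 = 0.014173
I_{3,2} = -0.018374 + (-0.018374 − (-0.019152))/15 = -0.018322
I_{3,3} = (64·(-0.018322) − 0.014173) / 63 = -0.018838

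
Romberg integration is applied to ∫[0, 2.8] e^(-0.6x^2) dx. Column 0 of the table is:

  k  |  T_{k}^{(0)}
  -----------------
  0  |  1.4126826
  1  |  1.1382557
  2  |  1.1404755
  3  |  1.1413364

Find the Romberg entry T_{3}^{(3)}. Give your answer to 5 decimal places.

Richardson extrapolation on the trapezoidal column (denominator 4−1=3):
T_{1}^{(1)} = (4·1.1382557 − 1.4126826) / 3 = 1.0467801
T_{2}^{(1)} = 1.1404755 + (1.1404755 − 1.1382557)/3 = 1.1412154
T_{3}^{(1)} = 1.1413364 + (1.1413364 − 1.1404755)/3 = 1.1416234
T_{2}^{(2)} = 1.1412154 + (1.1412154 − 1.0467801)/15 = 1.1475111
T_{3}^{(2)} = (16·1.1416234 − 1.1412154) / 15 = 1.1416506
T_{3}^{(3)} = (64·1.1416506 − 1.1475111) / 63 = 1.1415576
(Column j=1 coincides with Simpson's rule on the same nodes.)

1.14156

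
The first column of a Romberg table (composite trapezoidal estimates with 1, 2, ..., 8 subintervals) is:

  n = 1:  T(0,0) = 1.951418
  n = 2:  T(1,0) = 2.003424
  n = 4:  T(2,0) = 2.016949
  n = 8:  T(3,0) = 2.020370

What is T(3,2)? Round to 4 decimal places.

2.0215

Richardson extrapolation on the trapezoidal column (denominator 4−1=3):
T(2,1) = (4·2.016949 − 2.003424) / 3 = 2.021457
T(3,1) = (4·2.020370 − 2.016949) / 3 = 2.021510
T(3,2) = 2.021510 + (2.021510 − 2.021457)/15 = 2.021514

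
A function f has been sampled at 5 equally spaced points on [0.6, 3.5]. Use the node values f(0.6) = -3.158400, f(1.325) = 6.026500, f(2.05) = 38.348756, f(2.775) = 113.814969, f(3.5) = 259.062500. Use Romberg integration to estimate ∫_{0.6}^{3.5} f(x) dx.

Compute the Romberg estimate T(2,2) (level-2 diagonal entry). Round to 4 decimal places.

T(0,0) (trapezoid, 1 panel, h=2.9000): 371.060945
T(1,0) (trapezoid, 2 panels, h=1.4500): 241.136169
T(2,0) (trapezoid, 4 panels, h=0.7250): 207.453149
T(1,1) = 241.136169 + (241.136169 − 371.060945)/3 = 197.827910
T(2,1) = 207.453149 + (207.453149 − 241.136169)/3 = 196.225476
T(2,2) = 196.225476 + (196.225476 − 197.827910)/15 = 196.118647

196.1186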